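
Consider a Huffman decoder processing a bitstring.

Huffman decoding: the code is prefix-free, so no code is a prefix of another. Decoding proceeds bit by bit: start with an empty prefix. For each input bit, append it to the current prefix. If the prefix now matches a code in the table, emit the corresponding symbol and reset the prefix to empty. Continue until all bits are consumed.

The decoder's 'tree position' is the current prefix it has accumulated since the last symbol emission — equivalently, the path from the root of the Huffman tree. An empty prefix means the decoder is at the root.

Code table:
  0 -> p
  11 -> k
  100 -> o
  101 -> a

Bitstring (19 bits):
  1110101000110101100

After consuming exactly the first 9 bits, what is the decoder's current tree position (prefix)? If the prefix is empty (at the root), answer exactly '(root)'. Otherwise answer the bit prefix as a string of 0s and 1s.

Bit 0: prefix='1' (no match yet)
Bit 1: prefix='11' -> emit 'k', reset
Bit 2: prefix='1' (no match yet)
Bit 3: prefix='10' (no match yet)
Bit 4: prefix='101' -> emit 'a', reset
Bit 5: prefix='0' -> emit 'p', reset
Bit 6: prefix='1' (no match yet)
Bit 7: prefix='10' (no match yet)
Bit 8: prefix='100' -> emit 'o', reset

Answer: (root)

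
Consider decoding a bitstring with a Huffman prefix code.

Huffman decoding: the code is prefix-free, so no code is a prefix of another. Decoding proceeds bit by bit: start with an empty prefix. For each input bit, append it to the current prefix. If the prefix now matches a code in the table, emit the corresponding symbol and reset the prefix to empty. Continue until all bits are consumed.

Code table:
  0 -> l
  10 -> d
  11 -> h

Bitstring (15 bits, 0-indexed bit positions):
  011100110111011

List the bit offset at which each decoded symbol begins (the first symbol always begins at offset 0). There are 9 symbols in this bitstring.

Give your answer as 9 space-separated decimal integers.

Bit 0: prefix='0' -> emit 'l', reset
Bit 1: prefix='1' (no match yet)
Bit 2: prefix='11' -> emit 'h', reset
Bit 3: prefix='1' (no match yet)
Bit 4: prefix='10' -> emit 'd', reset
Bit 5: prefix='0' -> emit 'l', reset
Bit 6: prefix='1' (no match yet)
Bit 7: prefix='11' -> emit 'h', reset
Bit 8: prefix='0' -> emit 'l', reset
Bit 9: prefix='1' (no match yet)
Bit 10: prefix='11' -> emit 'h', reset
Bit 11: prefix='1' (no match yet)
Bit 12: prefix='10' -> emit 'd', reset
Bit 13: prefix='1' (no match yet)
Bit 14: prefix='11' -> emit 'h', reset

Answer: 0 1 3 5 6 8 9 11 13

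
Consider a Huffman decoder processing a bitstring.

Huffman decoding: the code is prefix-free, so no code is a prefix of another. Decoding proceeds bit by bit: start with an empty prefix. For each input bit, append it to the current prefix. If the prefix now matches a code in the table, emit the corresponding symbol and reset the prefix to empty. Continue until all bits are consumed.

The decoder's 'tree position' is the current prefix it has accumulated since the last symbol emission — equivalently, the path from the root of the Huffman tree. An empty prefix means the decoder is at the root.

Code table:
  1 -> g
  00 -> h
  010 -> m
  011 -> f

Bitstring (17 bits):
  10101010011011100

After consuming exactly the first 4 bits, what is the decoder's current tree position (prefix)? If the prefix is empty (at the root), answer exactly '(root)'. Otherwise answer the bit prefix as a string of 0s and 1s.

Bit 0: prefix='1' -> emit 'g', reset
Bit 1: prefix='0' (no match yet)
Bit 2: prefix='01' (no match yet)
Bit 3: prefix='010' -> emit 'm', reset

Answer: (root)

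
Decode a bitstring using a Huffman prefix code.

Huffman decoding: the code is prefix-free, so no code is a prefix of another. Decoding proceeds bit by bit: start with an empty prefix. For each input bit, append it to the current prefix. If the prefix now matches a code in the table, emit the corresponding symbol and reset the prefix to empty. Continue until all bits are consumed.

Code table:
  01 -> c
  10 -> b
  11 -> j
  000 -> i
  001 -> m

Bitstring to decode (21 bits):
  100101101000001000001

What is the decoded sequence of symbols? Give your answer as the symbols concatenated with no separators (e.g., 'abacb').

Answer: bccbbicim

Derivation:
Bit 0: prefix='1' (no match yet)
Bit 1: prefix='10' -> emit 'b', reset
Bit 2: prefix='0' (no match yet)
Bit 3: prefix='01' -> emit 'c', reset
Bit 4: prefix='0' (no match yet)
Bit 5: prefix='01' -> emit 'c', reset
Bit 6: prefix='1' (no match yet)
Bit 7: prefix='10' -> emit 'b', reset
Bit 8: prefix='1' (no match yet)
Bit 9: prefix='10' -> emit 'b', reset
Bit 10: prefix='0' (no match yet)
Bit 11: prefix='00' (no match yet)
Bit 12: prefix='000' -> emit 'i', reset
Bit 13: prefix='0' (no match yet)
Bit 14: prefix='01' -> emit 'c', reset
Bit 15: prefix='0' (no match yet)
Bit 16: prefix='00' (no match yet)
Bit 17: prefix='000' -> emit 'i', reset
Bit 18: prefix='0' (no match yet)
Bit 19: prefix='00' (no match yet)
Bit 20: prefix='001' -> emit 'm', reset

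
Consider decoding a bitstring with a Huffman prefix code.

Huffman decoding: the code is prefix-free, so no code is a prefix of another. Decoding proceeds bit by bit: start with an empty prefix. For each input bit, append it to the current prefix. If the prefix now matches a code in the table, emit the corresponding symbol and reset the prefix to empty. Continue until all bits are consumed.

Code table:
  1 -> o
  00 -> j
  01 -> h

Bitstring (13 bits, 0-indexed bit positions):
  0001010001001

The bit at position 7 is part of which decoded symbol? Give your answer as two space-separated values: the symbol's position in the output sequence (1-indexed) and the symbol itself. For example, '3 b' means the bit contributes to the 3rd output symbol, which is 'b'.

Bit 0: prefix='0' (no match yet)
Bit 1: prefix='00' -> emit 'j', reset
Bit 2: prefix='0' (no match yet)
Bit 3: prefix='01' -> emit 'h', reset
Bit 4: prefix='0' (no match yet)
Bit 5: prefix='01' -> emit 'h', reset
Bit 6: prefix='0' (no match yet)
Bit 7: prefix='00' -> emit 'j', reset
Bit 8: prefix='0' (no match yet)
Bit 9: prefix='01' -> emit 'h', reset
Bit 10: prefix='0' (no match yet)
Bit 11: prefix='00' -> emit 'j', reset

Answer: 4 j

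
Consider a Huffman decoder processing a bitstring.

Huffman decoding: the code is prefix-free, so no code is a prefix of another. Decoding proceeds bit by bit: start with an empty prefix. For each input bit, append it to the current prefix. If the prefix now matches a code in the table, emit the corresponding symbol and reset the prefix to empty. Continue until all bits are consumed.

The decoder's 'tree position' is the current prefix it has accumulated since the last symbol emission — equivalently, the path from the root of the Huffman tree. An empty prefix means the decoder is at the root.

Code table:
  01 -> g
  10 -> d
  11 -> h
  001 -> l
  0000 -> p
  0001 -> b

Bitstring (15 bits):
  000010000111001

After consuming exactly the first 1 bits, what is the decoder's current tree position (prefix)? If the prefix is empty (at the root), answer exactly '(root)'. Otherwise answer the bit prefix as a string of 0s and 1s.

Bit 0: prefix='0' (no match yet)

Answer: 0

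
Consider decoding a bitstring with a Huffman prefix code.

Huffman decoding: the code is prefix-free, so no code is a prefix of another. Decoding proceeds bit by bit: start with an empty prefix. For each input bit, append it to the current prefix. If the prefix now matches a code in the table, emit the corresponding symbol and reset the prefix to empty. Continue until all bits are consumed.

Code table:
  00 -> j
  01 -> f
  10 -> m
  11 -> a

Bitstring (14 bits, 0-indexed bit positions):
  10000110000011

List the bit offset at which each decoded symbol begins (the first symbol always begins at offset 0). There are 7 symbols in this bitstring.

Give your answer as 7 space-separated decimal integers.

Answer: 0 2 4 6 8 10 12

Derivation:
Bit 0: prefix='1' (no match yet)
Bit 1: prefix='10' -> emit 'm', reset
Bit 2: prefix='0' (no match yet)
Bit 3: prefix='00' -> emit 'j', reset
Bit 4: prefix='0' (no match yet)
Bit 5: prefix='01' -> emit 'f', reset
Bit 6: prefix='1' (no match yet)
Bit 7: prefix='10' -> emit 'm', reset
Bit 8: prefix='0' (no match yet)
Bit 9: prefix='00' -> emit 'j', reset
Bit 10: prefix='0' (no match yet)
Bit 11: prefix='00' -> emit 'j', reset
Bit 12: prefix='1' (no match yet)
Bit 13: prefix='11' -> emit 'a', reset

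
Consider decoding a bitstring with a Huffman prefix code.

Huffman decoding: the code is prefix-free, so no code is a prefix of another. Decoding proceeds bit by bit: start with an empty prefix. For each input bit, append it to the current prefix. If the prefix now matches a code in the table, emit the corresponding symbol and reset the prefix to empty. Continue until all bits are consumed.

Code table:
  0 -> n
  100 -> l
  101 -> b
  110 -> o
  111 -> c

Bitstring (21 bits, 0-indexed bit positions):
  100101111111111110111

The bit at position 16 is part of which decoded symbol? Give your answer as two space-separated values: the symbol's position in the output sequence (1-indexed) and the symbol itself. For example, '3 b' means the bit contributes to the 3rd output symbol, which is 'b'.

Answer: 6 o

Derivation:
Bit 0: prefix='1' (no match yet)
Bit 1: prefix='10' (no match yet)
Bit 2: prefix='100' -> emit 'l', reset
Bit 3: prefix='1' (no match yet)
Bit 4: prefix='10' (no match yet)
Bit 5: prefix='101' -> emit 'b', reset
Bit 6: prefix='1' (no match yet)
Bit 7: prefix='11' (no match yet)
Bit 8: prefix='111' -> emit 'c', reset
Bit 9: prefix='1' (no match yet)
Bit 10: prefix='11' (no match yet)
Bit 11: prefix='111' -> emit 'c', reset
Bit 12: prefix='1' (no match yet)
Bit 13: prefix='11' (no match yet)
Bit 14: prefix='111' -> emit 'c', reset
Bit 15: prefix='1' (no match yet)
Bit 16: prefix='11' (no match yet)
Bit 17: prefix='110' -> emit 'o', reset
Bit 18: prefix='1' (no match yet)
Bit 19: prefix='11' (no match yet)
Bit 20: prefix='111' -> emit 'c', reset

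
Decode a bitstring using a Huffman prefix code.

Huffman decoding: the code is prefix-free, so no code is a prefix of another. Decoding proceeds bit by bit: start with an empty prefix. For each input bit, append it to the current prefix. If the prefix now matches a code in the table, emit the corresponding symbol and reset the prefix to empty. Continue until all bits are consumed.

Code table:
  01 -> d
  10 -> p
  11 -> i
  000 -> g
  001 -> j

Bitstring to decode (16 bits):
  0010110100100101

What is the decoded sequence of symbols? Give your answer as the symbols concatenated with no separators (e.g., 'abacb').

Answer: jdppdjd

Derivation:
Bit 0: prefix='0' (no match yet)
Bit 1: prefix='00' (no match yet)
Bit 2: prefix='001' -> emit 'j', reset
Bit 3: prefix='0' (no match yet)
Bit 4: prefix='01' -> emit 'd', reset
Bit 5: prefix='1' (no match yet)
Bit 6: prefix='10' -> emit 'p', reset
Bit 7: prefix='1' (no match yet)
Bit 8: prefix='10' -> emit 'p', reset
Bit 9: prefix='0' (no match yet)
Bit 10: prefix='01' -> emit 'd', reset
Bit 11: prefix='0' (no match yet)
Bit 12: prefix='00' (no match yet)
Bit 13: prefix='001' -> emit 'j', reset
Bit 14: prefix='0' (no match yet)
Bit 15: prefix='01' -> emit 'd', reset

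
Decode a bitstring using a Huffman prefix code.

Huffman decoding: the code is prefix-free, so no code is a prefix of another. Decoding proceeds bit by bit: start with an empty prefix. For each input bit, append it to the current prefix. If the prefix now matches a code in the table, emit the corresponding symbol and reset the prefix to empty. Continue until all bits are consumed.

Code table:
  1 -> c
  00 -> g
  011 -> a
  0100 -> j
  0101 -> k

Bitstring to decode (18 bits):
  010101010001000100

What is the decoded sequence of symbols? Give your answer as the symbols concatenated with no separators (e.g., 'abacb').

Bit 0: prefix='0' (no match yet)
Bit 1: prefix='01' (no match yet)
Bit 2: prefix='010' (no match yet)
Bit 3: prefix='0101' -> emit 'k', reset
Bit 4: prefix='0' (no match yet)
Bit 5: prefix='01' (no match yet)
Bit 6: prefix='010' (no match yet)
Bit 7: prefix='0101' -> emit 'k', reset
Bit 8: prefix='0' (no match yet)
Bit 9: prefix='00' -> emit 'g', reset
Bit 10: prefix='0' (no match yet)
Bit 11: prefix='01' (no match yet)
Bit 12: prefix='010' (no match yet)
Bit 13: prefix='0100' -> emit 'j', reset
Bit 14: prefix='0' (no match yet)
Bit 15: prefix='01' (no match yet)
Bit 16: prefix='010' (no match yet)
Bit 17: prefix='0100' -> emit 'j', reset

Answer: kkgjj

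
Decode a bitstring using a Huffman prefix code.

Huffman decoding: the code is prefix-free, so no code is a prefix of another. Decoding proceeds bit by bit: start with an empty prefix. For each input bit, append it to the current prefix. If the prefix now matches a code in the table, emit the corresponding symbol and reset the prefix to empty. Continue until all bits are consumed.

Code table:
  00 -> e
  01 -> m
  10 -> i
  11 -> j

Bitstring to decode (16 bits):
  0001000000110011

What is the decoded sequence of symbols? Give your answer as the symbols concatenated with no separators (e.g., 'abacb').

Answer: emeeejej

Derivation:
Bit 0: prefix='0' (no match yet)
Bit 1: prefix='00' -> emit 'e', reset
Bit 2: prefix='0' (no match yet)
Bit 3: prefix='01' -> emit 'm', reset
Bit 4: prefix='0' (no match yet)
Bit 5: prefix='00' -> emit 'e', reset
Bit 6: prefix='0' (no match yet)
Bit 7: prefix='00' -> emit 'e', reset
Bit 8: prefix='0' (no match yet)
Bit 9: prefix='00' -> emit 'e', reset
Bit 10: prefix='1' (no match yet)
Bit 11: prefix='11' -> emit 'j', reset
Bit 12: prefix='0' (no match yet)
Bit 13: prefix='00' -> emit 'e', reset
Bit 14: prefix='1' (no match yet)
Bit 15: prefix='11' -> emit 'j', reset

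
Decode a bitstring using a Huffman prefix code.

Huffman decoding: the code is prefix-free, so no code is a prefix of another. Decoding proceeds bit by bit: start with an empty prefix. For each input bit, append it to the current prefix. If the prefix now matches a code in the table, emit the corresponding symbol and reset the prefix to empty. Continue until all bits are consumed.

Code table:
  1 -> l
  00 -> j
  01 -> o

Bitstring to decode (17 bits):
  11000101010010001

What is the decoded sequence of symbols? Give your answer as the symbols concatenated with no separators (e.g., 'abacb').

Answer: lljooojljo

Derivation:
Bit 0: prefix='1' -> emit 'l', reset
Bit 1: prefix='1' -> emit 'l', reset
Bit 2: prefix='0' (no match yet)
Bit 3: prefix='00' -> emit 'j', reset
Bit 4: prefix='0' (no match yet)
Bit 5: prefix='01' -> emit 'o', reset
Bit 6: prefix='0' (no match yet)
Bit 7: prefix='01' -> emit 'o', reset
Bit 8: prefix='0' (no match yet)
Bit 9: prefix='01' -> emit 'o', reset
Bit 10: prefix='0' (no match yet)
Bit 11: prefix='00' -> emit 'j', reset
Bit 12: prefix='1' -> emit 'l', reset
Bit 13: prefix='0' (no match yet)
Bit 14: prefix='00' -> emit 'j', reset
Bit 15: prefix='0' (no match yet)
Bit 16: prefix='01' -> emit 'o', reset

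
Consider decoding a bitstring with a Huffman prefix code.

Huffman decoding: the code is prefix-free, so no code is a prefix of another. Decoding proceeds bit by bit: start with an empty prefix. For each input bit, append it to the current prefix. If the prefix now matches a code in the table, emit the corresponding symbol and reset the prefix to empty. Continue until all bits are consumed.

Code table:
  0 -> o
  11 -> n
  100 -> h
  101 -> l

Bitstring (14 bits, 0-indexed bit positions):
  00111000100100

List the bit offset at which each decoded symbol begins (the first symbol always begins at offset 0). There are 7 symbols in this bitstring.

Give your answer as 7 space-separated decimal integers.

Bit 0: prefix='0' -> emit 'o', reset
Bit 1: prefix='0' -> emit 'o', reset
Bit 2: prefix='1' (no match yet)
Bit 3: prefix='11' -> emit 'n', reset
Bit 4: prefix='1' (no match yet)
Bit 5: prefix='10' (no match yet)
Bit 6: prefix='100' -> emit 'h', reset
Bit 7: prefix='0' -> emit 'o', reset
Bit 8: prefix='1' (no match yet)
Bit 9: prefix='10' (no match yet)
Bit 10: prefix='100' -> emit 'h', reset
Bit 11: prefix='1' (no match yet)
Bit 12: prefix='10' (no match yet)
Bit 13: prefix='100' -> emit 'h', reset

Answer: 0 1 2 4 7 8 11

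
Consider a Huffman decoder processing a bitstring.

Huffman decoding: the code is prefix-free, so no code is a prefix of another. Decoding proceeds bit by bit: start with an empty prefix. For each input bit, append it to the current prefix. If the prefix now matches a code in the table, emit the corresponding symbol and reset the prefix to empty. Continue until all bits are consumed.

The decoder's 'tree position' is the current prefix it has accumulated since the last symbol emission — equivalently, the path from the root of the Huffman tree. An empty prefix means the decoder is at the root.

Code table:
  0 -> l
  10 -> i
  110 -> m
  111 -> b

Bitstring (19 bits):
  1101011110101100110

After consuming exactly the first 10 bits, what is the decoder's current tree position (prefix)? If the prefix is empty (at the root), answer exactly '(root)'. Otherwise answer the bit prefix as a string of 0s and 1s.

Answer: (root)

Derivation:
Bit 0: prefix='1' (no match yet)
Bit 1: prefix='11' (no match yet)
Bit 2: prefix='110' -> emit 'm', reset
Bit 3: prefix='1' (no match yet)
Bit 4: prefix='10' -> emit 'i', reset
Bit 5: prefix='1' (no match yet)
Bit 6: prefix='11' (no match yet)
Bit 7: prefix='111' -> emit 'b', reset
Bit 8: prefix='1' (no match yet)
Bit 9: prefix='10' -> emit 'i', reset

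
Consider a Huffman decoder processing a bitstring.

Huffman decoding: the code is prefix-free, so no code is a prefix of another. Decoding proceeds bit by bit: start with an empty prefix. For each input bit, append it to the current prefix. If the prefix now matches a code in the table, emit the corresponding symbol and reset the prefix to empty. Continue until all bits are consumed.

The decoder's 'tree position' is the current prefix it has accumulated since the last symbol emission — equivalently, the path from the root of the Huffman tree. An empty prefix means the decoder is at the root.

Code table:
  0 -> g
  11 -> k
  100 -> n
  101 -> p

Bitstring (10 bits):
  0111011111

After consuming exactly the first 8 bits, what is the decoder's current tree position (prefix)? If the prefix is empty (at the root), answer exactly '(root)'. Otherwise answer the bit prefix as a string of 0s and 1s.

Answer: (root)

Derivation:
Bit 0: prefix='0' -> emit 'g', reset
Bit 1: prefix='1' (no match yet)
Bit 2: prefix='11' -> emit 'k', reset
Bit 3: prefix='1' (no match yet)
Bit 4: prefix='10' (no match yet)
Bit 5: prefix='101' -> emit 'p', reset
Bit 6: prefix='1' (no match yet)
Bit 7: prefix='11' -> emit 'k', reset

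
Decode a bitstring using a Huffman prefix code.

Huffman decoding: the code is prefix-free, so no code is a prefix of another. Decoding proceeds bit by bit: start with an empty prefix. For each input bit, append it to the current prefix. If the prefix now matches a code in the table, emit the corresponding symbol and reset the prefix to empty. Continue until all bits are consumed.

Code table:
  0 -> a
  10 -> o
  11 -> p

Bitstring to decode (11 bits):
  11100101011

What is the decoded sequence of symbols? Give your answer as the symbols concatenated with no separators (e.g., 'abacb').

Answer: poaoop

Derivation:
Bit 0: prefix='1' (no match yet)
Bit 1: prefix='11' -> emit 'p', reset
Bit 2: prefix='1' (no match yet)
Bit 3: prefix='10' -> emit 'o', reset
Bit 4: prefix='0' -> emit 'a', reset
Bit 5: prefix='1' (no match yet)
Bit 6: prefix='10' -> emit 'o', reset
Bit 7: prefix='1' (no match yet)
Bit 8: prefix='10' -> emit 'o', reset
Bit 9: prefix='1' (no match yet)
Bit 10: prefix='11' -> emit 'p', reset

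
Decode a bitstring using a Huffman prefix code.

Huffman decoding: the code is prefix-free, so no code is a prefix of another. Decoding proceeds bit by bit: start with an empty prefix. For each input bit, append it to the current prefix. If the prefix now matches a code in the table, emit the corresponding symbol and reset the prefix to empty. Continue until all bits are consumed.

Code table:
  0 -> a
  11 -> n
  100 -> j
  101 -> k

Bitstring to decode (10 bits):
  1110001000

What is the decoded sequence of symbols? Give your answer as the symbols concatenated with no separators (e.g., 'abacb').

Answer: njaja

Derivation:
Bit 0: prefix='1' (no match yet)
Bit 1: prefix='11' -> emit 'n', reset
Bit 2: prefix='1' (no match yet)
Bit 3: prefix='10' (no match yet)
Bit 4: prefix='100' -> emit 'j', reset
Bit 5: prefix='0' -> emit 'a', reset
Bit 6: prefix='1' (no match yet)
Bit 7: prefix='10' (no match yet)
Bit 8: prefix='100' -> emit 'j', reset
Bit 9: prefix='0' -> emit 'a', reset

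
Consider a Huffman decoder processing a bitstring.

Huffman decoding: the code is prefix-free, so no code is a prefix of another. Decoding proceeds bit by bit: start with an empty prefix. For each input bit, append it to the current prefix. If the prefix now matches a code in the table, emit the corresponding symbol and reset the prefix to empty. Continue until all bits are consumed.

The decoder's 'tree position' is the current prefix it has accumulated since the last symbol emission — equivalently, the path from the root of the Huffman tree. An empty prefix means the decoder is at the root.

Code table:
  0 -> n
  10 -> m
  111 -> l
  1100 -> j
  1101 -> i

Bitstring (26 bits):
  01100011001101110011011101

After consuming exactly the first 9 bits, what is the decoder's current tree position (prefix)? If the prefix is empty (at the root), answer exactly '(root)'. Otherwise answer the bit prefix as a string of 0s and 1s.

Bit 0: prefix='0' -> emit 'n', reset
Bit 1: prefix='1' (no match yet)
Bit 2: prefix='11' (no match yet)
Bit 3: prefix='110' (no match yet)
Bit 4: prefix='1100' -> emit 'j', reset
Bit 5: prefix='0' -> emit 'n', reset
Bit 6: prefix='1' (no match yet)
Bit 7: prefix='11' (no match yet)
Bit 8: prefix='110' (no match yet)

Answer: 110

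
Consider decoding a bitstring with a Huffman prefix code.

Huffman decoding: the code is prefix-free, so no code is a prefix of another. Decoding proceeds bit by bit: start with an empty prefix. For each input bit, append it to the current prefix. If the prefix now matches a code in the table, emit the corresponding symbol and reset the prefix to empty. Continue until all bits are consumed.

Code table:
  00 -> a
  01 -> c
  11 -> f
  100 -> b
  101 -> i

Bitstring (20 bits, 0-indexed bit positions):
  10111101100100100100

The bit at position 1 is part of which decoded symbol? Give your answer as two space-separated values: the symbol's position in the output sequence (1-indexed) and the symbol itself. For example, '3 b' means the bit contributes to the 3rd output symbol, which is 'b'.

Answer: 1 i

Derivation:
Bit 0: prefix='1' (no match yet)
Bit 1: prefix='10' (no match yet)
Bit 2: prefix='101' -> emit 'i', reset
Bit 3: prefix='1' (no match yet)
Bit 4: prefix='11' -> emit 'f', reset
Bit 5: prefix='1' (no match yet)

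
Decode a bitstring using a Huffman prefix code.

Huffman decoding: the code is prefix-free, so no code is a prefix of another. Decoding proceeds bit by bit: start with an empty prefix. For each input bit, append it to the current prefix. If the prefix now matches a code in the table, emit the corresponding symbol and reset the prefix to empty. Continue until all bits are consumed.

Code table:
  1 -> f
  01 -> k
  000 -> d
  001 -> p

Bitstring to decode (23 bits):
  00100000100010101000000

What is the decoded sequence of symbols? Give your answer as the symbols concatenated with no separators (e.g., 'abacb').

Bit 0: prefix='0' (no match yet)
Bit 1: prefix='00' (no match yet)
Bit 2: prefix='001' -> emit 'p', reset
Bit 3: prefix='0' (no match yet)
Bit 4: prefix='00' (no match yet)
Bit 5: prefix='000' -> emit 'd', reset
Bit 6: prefix='0' (no match yet)
Bit 7: prefix='00' (no match yet)
Bit 8: prefix='001' -> emit 'p', reset
Bit 9: prefix='0' (no match yet)
Bit 10: prefix='00' (no match yet)
Bit 11: prefix='000' -> emit 'd', reset
Bit 12: prefix='1' -> emit 'f', reset
Bit 13: prefix='0' (no match yet)
Bit 14: prefix='01' -> emit 'k', reset
Bit 15: prefix='0' (no match yet)
Bit 16: prefix='01' -> emit 'k', reset
Bit 17: prefix='0' (no match yet)
Bit 18: prefix='00' (no match yet)
Bit 19: prefix='000' -> emit 'd', reset
Bit 20: prefix='0' (no match yet)
Bit 21: prefix='00' (no match yet)
Bit 22: prefix='000' -> emit 'd', reset

Answer: pdpdfkkdd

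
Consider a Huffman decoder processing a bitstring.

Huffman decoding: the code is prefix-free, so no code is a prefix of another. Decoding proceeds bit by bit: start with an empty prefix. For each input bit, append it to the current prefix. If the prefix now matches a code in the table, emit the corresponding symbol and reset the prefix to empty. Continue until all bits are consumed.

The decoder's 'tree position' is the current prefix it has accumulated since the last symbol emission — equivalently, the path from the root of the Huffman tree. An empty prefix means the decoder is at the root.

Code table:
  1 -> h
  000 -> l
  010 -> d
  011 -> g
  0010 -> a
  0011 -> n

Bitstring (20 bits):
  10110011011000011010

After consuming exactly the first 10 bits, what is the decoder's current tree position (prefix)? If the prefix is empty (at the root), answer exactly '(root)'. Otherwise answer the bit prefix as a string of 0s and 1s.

Bit 0: prefix='1' -> emit 'h', reset
Bit 1: prefix='0' (no match yet)
Bit 2: prefix='01' (no match yet)
Bit 3: prefix='011' -> emit 'g', reset
Bit 4: prefix='0' (no match yet)
Bit 5: prefix='00' (no match yet)
Bit 6: prefix='001' (no match yet)
Bit 7: prefix='0011' -> emit 'n', reset
Bit 8: prefix='0' (no match yet)
Bit 9: prefix='01' (no match yet)

Answer: 01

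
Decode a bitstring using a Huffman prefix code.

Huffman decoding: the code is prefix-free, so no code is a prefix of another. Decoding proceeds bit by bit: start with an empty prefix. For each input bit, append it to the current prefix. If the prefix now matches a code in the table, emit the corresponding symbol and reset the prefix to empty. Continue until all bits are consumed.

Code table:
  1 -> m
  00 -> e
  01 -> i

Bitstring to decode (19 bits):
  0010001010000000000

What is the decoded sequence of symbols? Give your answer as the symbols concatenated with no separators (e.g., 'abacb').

Bit 0: prefix='0' (no match yet)
Bit 1: prefix='00' -> emit 'e', reset
Bit 2: prefix='1' -> emit 'm', reset
Bit 3: prefix='0' (no match yet)
Bit 4: prefix='00' -> emit 'e', reset
Bit 5: prefix='0' (no match yet)
Bit 6: prefix='01' -> emit 'i', reset
Bit 7: prefix='0' (no match yet)
Bit 8: prefix='01' -> emit 'i', reset
Bit 9: prefix='0' (no match yet)
Bit 10: prefix='00' -> emit 'e', reset
Bit 11: prefix='0' (no match yet)
Bit 12: prefix='00' -> emit 'e', reset
Bit 13: prefix='0' (no match yet)
Bit 14: prefix='00' -> emit 'e', reset
Bit 15: prefix='0' (no match yet)
Bit 16: prefix='00' -> emit 'e', reset
Bit 17: prefix='0' (no match yet)
Bit 18: prefix='00' -> emit 'e', reset

Answer: emeiieeeee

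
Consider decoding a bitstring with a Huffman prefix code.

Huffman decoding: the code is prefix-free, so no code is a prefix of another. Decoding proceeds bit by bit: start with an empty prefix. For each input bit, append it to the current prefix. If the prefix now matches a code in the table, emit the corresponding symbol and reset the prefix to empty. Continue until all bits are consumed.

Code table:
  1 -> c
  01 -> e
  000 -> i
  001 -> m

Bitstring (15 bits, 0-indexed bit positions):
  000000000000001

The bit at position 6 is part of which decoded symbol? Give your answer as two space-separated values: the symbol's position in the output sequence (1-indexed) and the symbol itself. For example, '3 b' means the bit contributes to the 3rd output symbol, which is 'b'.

Bit 0: prefix='0' (no match yet)
Bit 1: prefix='00' (no match yet)
Bit 2: prefix='000' -> emit 'i', reset
Bit 3: prefix='0' (no match yet)
Bit 4: prefix='00' (no match yet)
Bit 5: prefix='000' -> emit 'i', reset
Bit 6: prefix='0' (no match yet)
Bit 7: prefix='00' (no match yet)
Bit 8: prefix='000' -> emit 'i', reset
Bit 9: prefix='0' (no match yet)
Bit 10: prefix='00' (no match yet)

Answer: 3 i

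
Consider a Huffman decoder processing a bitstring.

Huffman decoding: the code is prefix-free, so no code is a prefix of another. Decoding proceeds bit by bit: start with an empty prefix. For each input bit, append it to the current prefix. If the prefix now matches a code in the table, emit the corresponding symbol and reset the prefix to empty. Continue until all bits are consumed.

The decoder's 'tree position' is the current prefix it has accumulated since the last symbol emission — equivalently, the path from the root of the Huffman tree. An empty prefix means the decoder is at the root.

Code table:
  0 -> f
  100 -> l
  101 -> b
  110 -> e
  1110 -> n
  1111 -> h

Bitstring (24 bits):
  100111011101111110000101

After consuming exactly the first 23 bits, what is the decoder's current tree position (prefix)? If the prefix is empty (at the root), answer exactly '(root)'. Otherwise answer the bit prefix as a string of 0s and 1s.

Bit 0: prefix='1' (no match yet)
Bit 1: prefix='10' (no match yet)
Bit 2: prefix='100' -> emit 'l', reset
Bit 3: prefix='1' (no match yet)
Bit 4: prefix='11' (no match yet)
Bit 5: prefix='111' (no match yet)
Bit 6: prefix='1110' -> emit 'n', reset
Bit 7: prefix='1' (no match yet)
Bit 8: prefix='11' (no match yet)
Bit 9: prefix='111' (no match yet)
Bit 10: prefix='1110' -> emit 'n', reset
Bit 11: prefix='1' (no match yet)
Bit 12: prefix='11' (no match yet)
Bit 13: prefix='111' (no match yet)
Bit 14: prefix='1111' -> emit 'h', reset
Bit 15: prefix='1' (no match yet)
Bit 16: prefix='11' (no match yet)
Bit 17: prefix='110' -> emit 'e', reset
Bit 18: prefix='0' -> emit 'f', reset
Bit 19: prefix='0' -> emit 'f', reset
Bit 20: prefix='0' -> emit 'f', reset
Bit 21: prefix='1' (no match yet)
Bit 22: prefix='10' (no match yet)

Answer: 10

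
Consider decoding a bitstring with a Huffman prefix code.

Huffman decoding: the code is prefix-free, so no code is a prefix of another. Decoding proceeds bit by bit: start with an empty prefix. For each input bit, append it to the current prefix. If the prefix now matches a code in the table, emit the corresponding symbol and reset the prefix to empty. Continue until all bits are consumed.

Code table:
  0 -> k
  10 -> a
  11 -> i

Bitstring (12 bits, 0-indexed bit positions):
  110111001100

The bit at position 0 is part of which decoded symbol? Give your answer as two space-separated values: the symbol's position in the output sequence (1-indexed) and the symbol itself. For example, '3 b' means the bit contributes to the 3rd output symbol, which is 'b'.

Answer: 1 i

Derivation:
Bit 0: prefix='1' (no match yet)
Bit 1: prefix='11' -> emit 'i', reset
Bit 2: prefix='0' -> emit 'k', reset
Bit 3: prefix='1' (no match yet)
Bit 4: prefix='11' -> emit 'i', reset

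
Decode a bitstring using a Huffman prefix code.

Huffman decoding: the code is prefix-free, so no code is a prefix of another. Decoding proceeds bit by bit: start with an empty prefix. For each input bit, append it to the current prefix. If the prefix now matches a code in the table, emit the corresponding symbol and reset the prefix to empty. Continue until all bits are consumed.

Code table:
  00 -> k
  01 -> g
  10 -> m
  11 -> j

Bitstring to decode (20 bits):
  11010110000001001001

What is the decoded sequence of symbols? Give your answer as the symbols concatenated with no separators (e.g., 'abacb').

Answer: jggmkkgkmg

Derivation:
Bit 0: prefix='1' (no match yet)
Bit 1: prefix='11' -> emit 'j', reset
Bit 2: prefix='0' (no match yet)
Bit 3: prefix='01' -> emit 'g', reset
Bit 4: prefix='0' (no match yet)
Bit 5: prefix='01' -> emit 'g', reset
Bit 6: prefix='1' (no match yet)
Bit 7: prefix='10' -> emit 'm', reset
Bit 8: prefix='0' (no match yet)
Bit 9: prefix='00' -> emit 'k', reset
Bit 10: prefix='0' (no match yet)
Bit 11: prefix='00' -> emit 'k', reset
Bit 12: prefix='0' (no match yet)
Bit 13: prefix='01' -> emit 'g', reset
Bit 14: prefix='0' (no match yet)
Bit 15: prefix='00' -> emit 'k', reset
Bit 16: prefix='1' (no match yet)
Bit 17: prefix='10' -> emit 'm', reset
Bit 18: prefix='0' (no match yet)
Bit 19: prefix='01' -> emit 'g', reset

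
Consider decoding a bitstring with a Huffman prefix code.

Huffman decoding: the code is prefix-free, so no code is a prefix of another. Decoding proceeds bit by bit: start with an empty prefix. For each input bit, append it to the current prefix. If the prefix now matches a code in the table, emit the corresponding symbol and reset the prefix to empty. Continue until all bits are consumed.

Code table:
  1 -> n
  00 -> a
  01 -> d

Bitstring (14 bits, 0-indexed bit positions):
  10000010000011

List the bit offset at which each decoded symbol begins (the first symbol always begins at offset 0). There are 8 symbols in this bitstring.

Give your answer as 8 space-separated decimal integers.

Bit 0: prefix='1' -> emit 'n', reset
Bit 1: prefix='0' (no match yet)
Bit 2: prefix='00' -> emit 'a', reset
Bit 3: prefix='0' (no match yet)
Bit 4: prefix='00' -> emit 'a', reset
Bit 5: prefix='0' (no match yet)
Bit 6: prefix='01' -> emit 'd', reset
Bit 7: prefix='0' (no match yet)
Bit 8: prefix='00' -> emit 'a', reset
Bit 9: prefix='0' (no match yet)
Bit 10: prefix='00' -> emit 'a', reset
Bit 11: prefix='0' (no match yet)
Bit 12: prefix='01' -> emit 'd', reset
Bit 13: prefix='1' -> emit 'n', reset

Answer: 0 1 3 5 7 9 11 13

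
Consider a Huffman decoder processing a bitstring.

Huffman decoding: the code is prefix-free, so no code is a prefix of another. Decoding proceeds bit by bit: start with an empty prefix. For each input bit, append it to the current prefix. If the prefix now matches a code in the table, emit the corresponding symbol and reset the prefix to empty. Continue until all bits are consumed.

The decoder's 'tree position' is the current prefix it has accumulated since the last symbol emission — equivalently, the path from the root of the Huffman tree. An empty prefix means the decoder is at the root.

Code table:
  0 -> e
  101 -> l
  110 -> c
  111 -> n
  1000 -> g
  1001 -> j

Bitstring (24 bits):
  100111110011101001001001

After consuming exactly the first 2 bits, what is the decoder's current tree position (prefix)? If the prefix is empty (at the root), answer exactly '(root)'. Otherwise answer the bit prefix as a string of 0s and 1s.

Answer: 10

Derivation:
Bit 0: prefix='1' (no match yet)
Bit 1: prefix='10' (no match yet)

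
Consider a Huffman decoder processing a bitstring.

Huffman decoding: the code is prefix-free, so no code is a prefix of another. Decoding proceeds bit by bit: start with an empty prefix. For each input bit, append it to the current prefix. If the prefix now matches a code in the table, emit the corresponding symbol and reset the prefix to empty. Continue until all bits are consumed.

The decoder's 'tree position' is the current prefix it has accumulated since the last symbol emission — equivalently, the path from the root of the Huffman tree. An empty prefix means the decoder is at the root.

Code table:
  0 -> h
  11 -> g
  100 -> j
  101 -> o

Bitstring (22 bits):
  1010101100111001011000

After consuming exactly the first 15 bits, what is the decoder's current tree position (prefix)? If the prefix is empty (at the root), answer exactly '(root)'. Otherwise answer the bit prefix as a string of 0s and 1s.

Bit 0: prefix='1' (no match yet)
Bit 1: prefix='10' (no match yet)
Bit 2: prefix='101' -> emit 'o', reset
Bit 3: prefix='0' -> emit 'h', reset
Bit 4: prefix='1' (no match yet)
Bit 5: prefix='10' (no match yet)
Bit 6: prefix='101' -> emit 'o', reset
Bit 7: prefix='1' (no match yet)
Bit 8: prefix='10' (no match yet)
Bit 9: prefix='100' -> emit 'j', reset
Bit 10: prefix='1' (no match yet)
Bit 11: prefix='11' -> emit 'g', reset
Bit 12: prefix='1' (no match yet)
Bit 13: prefix='10' (no match yet)
Bit 14: prefix='100' -> emit 'j', reset

Answer: (root)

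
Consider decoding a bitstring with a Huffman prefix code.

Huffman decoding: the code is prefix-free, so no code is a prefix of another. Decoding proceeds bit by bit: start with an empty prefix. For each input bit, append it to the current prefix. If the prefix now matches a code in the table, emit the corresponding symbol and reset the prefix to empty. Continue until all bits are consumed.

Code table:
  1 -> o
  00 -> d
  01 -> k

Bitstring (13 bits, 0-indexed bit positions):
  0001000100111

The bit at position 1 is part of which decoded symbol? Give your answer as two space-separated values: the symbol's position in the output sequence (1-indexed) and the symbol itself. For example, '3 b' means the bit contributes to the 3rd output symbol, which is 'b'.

Answer: 1 d

Derivation:
Bit 0: prefix='0' (no match yet)
Bit 1: prefix='00' -> emit 'd', reset
Bit 2: prefix='0' (no match yet)
Bit 3: prefix='01' -> emit 'k', reset
Bit 4: prefix='0' (no match yet)
Bit 5: prefix='00' -> emit 'd', reset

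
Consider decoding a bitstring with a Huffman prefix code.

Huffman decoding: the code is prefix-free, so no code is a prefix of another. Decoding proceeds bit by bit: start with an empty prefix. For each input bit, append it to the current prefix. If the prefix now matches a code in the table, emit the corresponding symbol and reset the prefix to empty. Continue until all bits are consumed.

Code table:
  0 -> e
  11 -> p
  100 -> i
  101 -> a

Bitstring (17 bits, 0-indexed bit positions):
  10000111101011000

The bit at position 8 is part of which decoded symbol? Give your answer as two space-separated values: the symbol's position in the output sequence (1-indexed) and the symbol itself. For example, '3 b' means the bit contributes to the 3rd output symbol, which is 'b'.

Bit 0: prefix='1' (no match yet)
Bit 1: prefix='10' (no match yet)
Bit 2: prefix='100' -> emit 'i', reset
Bit 3: prefix='0' -> emit 'e', reset
Bit 4: prefix='0' -> emit 'e', reset
Bit 5: prefix='1' (no match yet)
Bit 6: prefix='11' -> emit 'p', reset
Bit 7: prefix='1' (no match yet)
Bit 8: prefix='11' -> emit 'p', reset
Bit 9: prefix='0' -> emit 'e', reset
Bit 10: prefix='1' (no match yet)
Bit 11: prefix='10' (no match yet)
Bit 12: prefix='101' -> emit 'a', reset

Answer: 5 p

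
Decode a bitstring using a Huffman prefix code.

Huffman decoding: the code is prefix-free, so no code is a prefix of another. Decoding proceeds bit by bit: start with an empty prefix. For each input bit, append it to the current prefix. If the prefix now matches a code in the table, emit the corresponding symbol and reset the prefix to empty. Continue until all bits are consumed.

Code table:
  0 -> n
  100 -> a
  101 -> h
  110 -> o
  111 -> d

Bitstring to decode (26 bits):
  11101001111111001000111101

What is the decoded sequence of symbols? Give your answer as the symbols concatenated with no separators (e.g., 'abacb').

Answer: dnaddaandh

Derivation:
Bit 0: prefix='1' (no match yet)
Bit 1: prefix='11' (no match yet)
Bit 2: prefix='111' -> emit 'd', reset
Bit 3: prefix='0' -> emit 'n', reset
Bit 4: prefix='1' (no match yet)
Bit 5: prefix='10' (no match yet)
Bit 6: prefix='100' -> emit 'a', reset
Bit 7: prefix='1' (no match yet)
Bit 8: prefix='11' (no match yet)
Bit 9: prefix='111' -> emit 'd', reset
Bit 10: prefix='1' (no match yet)
Bit 11: prefix='11' (no match yet)
Bit 12: prefix='111' -> emit 'd', reset
Bit 13: prefix='1' (no match yet)
Bit 14: prefix='10' (no match yet)
Bit 15: prefix='100' -> emit 'a', reset
Bit 16: prefix='1' (no match yet)
Bit 17: prefix='10' (no match yet)
Bit 18: prefix='100' -> emit 'a', reset
Bit 19: prefix='0' -> emit 'n', reset
Bit 20: prefix='1' (no match yet)
Bit 21: prefix='11' (no match yet)
Bit 22: prefix='111' -> emit 'd', reset
Bit 23: prefix='1' (no match yet)
Bit 24: prefix='10' (no match yet)
Bit 25: prefix='101' -> emit 'h', reset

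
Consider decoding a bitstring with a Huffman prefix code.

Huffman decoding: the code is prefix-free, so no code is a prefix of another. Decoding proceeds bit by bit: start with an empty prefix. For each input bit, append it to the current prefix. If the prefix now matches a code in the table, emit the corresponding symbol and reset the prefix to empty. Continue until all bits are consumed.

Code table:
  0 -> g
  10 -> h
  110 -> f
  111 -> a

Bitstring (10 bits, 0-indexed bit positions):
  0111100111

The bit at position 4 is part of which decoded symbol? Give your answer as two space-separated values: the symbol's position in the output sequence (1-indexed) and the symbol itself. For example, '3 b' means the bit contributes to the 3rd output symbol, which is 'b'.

Answer: 3 h

Derivation:
Bit 0: prefix='0' -> emit 'g', reset
Bit 1: prefix='1' (no match yet)
Bit 2: prefix='11' (no match yet)
Bit 3: prefix='111' -> emit 'a', reset
Bit 4: prefix='1' (no match yet)
Bit 5: prefix='10' -> emit 'h', reset
Bit 6: prefix='0' -> emit 'g', reset
Bit 7: prefix='1' (no match yet)
Bit 8: prefix='11' (no match yet)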